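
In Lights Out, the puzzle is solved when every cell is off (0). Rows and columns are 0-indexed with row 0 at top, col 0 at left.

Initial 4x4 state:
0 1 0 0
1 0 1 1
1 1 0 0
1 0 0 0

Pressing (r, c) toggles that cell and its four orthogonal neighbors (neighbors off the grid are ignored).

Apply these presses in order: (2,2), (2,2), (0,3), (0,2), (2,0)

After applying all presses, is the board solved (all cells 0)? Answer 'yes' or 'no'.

After press 1 at (2,2):
0 1 0 0
1 0 0 1
1 0 1 1
1 0 1 0

After press 2 at (2,2):
0 1 0 0
1 0 1 1
1 1 0 0
1 0 0 0

After press 3 at (0,3):
0 1 1 1
1 0 1 0
1 1 0 0
1 0 0 0

After press 4 at (0,2):
0 0 0 0
1 0 0 0
1 1 0 0
1 0 0 0

After press 5 at (2,0):
0 0 0 0
0 0 0 0
0 0 0 0
0 0 0 0

Lights still on: 0

Answer: yes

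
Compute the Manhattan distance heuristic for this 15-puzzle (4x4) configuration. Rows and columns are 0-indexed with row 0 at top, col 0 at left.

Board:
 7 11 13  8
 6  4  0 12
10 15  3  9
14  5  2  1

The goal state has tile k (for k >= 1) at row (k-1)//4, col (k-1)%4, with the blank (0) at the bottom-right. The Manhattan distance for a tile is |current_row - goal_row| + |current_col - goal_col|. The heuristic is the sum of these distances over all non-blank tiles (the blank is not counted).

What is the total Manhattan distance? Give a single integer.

Tile 7: (0,0)->(1,2) = 3
Tile 11: (0,1)->(2,2) = 3
Tile 13: (0,2)->(3,0) = 5
Tile 8: (0,3)->(1,3) = 1
Tile 6: (1,0)->(1,1) = 1
Tile 4: (1,1)->(0,3) = 3
Tile 12: (1,3)->(2,3) = 1
Tile 10: (2,0)->(2,1) = 1
Tile 15: (2,1)->(3,2) = 2
Tile 3: (2,2)->(0,2) = 2
Tile 9: (2,3)->(2,0) = 3
Tile 14: (3,0)->(3,1) = 1
Tile 5: (3,1)->(1,0) = 3
Tile 2: (3,2)->(0,1) = 4
Tile 1: (3,3)->(0,0) = 6
Sum: 3 + 3 + 5 + 1 + 1 + 3 + 1 + 1 + 2 + 2 + 3 + 1 + 3 + 4 + 6 = 39

Answer: 39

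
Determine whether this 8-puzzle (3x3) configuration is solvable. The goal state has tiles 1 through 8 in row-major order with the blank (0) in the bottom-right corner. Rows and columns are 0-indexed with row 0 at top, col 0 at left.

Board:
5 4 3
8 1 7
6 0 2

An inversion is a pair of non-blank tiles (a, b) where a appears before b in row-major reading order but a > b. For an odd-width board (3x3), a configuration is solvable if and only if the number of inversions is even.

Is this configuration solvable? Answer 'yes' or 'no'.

Answer: yes

Derivation:
Inversions (pairs i<j in row-major order where tile[i] > tile[j] > 0): 16
16 is even, so the puzzle is solvable.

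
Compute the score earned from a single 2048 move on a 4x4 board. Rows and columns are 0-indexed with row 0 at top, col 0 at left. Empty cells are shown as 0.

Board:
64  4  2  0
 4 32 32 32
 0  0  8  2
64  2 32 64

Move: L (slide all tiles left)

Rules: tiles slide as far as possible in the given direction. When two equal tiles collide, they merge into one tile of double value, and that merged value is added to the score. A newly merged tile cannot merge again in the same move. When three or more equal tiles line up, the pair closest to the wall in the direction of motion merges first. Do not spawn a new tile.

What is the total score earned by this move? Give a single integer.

Answer: 64

Derivation:
Slide left:
row 0: [64, 4, 2, 0] -> [64, 4, 2, 0]  score +0 (running 0)
row 1: [4, 32, 32, 32] -> [4, 64, 32, 0]  score +64 (running 64)
row 2: [0, 0, 8, 2] -> [8, 2, 0, 0]  score +0 (running 64)
row 3: [64, 2, 32, 64] -> [64, 2, 32, 64]  score +0 (running 64)
Board after move:
64  4  2  0
 4 64 32  0
 8  2  0  0
64  2 32 64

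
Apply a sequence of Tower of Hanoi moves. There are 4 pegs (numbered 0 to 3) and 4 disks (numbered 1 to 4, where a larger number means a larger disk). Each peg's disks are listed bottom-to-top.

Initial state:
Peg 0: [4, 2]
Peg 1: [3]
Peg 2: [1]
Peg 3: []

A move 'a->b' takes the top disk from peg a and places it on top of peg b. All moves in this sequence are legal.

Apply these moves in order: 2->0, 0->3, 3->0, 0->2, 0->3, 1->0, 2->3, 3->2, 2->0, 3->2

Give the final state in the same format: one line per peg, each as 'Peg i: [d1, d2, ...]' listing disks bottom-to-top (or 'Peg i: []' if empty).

Answer: Peg 0: [4, 3, 1]
Peg 1: []
Peg 2: [2]
Peg 3: []

Derivation:
After move 1 (2->0):
Peg 0: [4, 2, 1]
Peg 1: [3]
Peg 2: []
Peg 3: []

After move 2 (0->3):
Peg 0: [4, 2]
Peg 1: [3]
Peg 2: []
Peg 3: [1]

After move 3 (3->0):
Peg 0: [4, 2, 1]
Peg 1: [3]
Peg 2: []
Peg 3: []

After move 4 (0->2):
Peg 0: [4, 2]
Peg 1: [3]
Peg 2: [1]
Peg 3: []

After move 5 (0->3):
Peg 0: [4]
Peg 1: [3]
Peg 2: [1]
Peg 3: [2]

After move 6 (1->0):
Peg 0: [4, 3]
Peg 1: []
Peg 2: [1]
Peg 3: [2]

After move 7 (2->3):
Peg 0: [4, 3]
Peg 1: []
Peg 2: []
Peg 3: [2, 1]

After move 8 (3->2):
Peg 0: [4, 3]
Peg 1: []
Peg 2: [1]
Peg 3: [2]

After move 9 (2->0):
Peg 0: [4, 3, 1]
Peg 1: []
Peg 2: []
Peg 3: [2]

After move 10 (3->2):
Peg 0: [4, 3, 1]
Peg 1: []
Peg 2: [2]
Peg 3: []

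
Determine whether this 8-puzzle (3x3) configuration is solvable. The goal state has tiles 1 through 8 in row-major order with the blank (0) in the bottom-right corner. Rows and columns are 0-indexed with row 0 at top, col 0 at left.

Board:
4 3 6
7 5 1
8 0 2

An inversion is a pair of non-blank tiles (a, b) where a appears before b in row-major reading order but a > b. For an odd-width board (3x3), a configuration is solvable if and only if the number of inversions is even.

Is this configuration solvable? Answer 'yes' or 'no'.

Answer: yes

Derivation:
Inversions (pairs i<j in row-major order where tile[i] > tile[j] > 0): 14
14 is even, so the puzzle is solvable.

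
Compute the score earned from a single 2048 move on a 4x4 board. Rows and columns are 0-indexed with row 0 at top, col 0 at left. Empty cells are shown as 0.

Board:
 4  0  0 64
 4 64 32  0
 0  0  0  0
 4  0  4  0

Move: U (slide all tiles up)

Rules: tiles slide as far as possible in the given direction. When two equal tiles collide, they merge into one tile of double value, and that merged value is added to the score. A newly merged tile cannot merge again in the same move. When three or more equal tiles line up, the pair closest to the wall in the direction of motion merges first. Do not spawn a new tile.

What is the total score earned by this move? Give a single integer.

Slide up:
col 0: [4, 4, 0, 4] -> [8, 4, 0, 0]  score +8 (running 8)
col 1: [0, 64, 0, 0] -> [64, 0, 0, 0]  score +0 (running 8)
col 2: [0, 32, 0, 4] -> [32, 4, 0, 0]  score +0 (running 8)
col 3: [64, 0, 0, 0] -> [64, 0, 0, 0]  score +0 (running 8)
Board after move:
 8 64 32 64
 4  0  4  0
 0  0  0  0
 0  0  0  0

Answer: 8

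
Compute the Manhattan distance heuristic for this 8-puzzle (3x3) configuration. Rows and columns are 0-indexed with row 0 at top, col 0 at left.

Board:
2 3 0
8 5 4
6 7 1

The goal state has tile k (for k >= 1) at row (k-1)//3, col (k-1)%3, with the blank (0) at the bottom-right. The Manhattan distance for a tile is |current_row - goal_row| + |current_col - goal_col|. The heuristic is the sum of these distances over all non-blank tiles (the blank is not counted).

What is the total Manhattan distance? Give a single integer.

Answer: 14

Derivation:
Tile 2: (0,0)->(0,1) = 1
Tile 3: (0,1)->(0,2) = 1
Tile 8: (1,0)->(2,1) = 2
Tile 5: (1,1)->(1,1) = 0
Tile 4: (1,2)->(1,0) = 2
Tile 6: (2,0)->(1,2) = 3
Tile 7: (2,1)->(2,0) = 1
Tile 1: (2,2)->(0,0) = 4
Sum: 1 + 1 + 2 + 0 + 2 + 3 + 1 + 4 = 14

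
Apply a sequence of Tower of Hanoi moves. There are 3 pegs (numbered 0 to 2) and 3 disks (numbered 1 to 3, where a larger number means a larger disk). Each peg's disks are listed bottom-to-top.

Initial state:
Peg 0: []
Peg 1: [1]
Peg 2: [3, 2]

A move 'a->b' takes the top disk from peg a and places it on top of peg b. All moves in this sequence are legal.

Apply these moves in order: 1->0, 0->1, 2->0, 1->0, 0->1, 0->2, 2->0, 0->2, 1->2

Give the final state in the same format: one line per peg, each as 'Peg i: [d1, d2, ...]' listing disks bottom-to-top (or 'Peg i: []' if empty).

After move 1 (1->0):
Peg 0: [1]
Peg 1: []
Peg 2: [3, 2]

After move 2 (0->1):
Peg 0: []
Peg 1: [1]
Peg 2: [3, 2]

After move 3 (2->0):
Peg 0: [2]
Peg 1: [1]
Peg 2: [3]

After move 4 (1->0):
Peg 0: [2, 1]
Peg 1: []
Peg 2: [3]

After move 5 (0->1):
Peg 0: [2]
Peg 1: [1]
Peg 2: [3]

After move 6 (0->2):
Peg 0: []
Peg 1: [1]
Peg 2: [3, 2]

After move 7 (2->0):
Peg 0: [2]
Peg 1: [1]
Peg 2: [3]

After move 8 (0->2):
Peg 0: []
Peg 1: [1]
Peg 2: [3, 2]

After move 9 (1->2):
Peg 0: []
Peg 1: []
Peg 2: [3, 2, 1]

Answer: Peg 0: []
Peg 1: []
Peg 2: [3, 2, 1]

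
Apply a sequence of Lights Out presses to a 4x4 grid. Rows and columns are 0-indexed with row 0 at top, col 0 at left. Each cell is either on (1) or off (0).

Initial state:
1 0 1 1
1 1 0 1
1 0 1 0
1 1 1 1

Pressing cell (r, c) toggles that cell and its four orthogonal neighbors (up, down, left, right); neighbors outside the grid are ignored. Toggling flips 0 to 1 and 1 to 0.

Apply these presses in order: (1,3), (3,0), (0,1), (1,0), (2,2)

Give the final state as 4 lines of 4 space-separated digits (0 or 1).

Answer: 1 1 0 0
0 1 0 0
1 1 0 0
0 0 0 1

Derivation:
After press 1 at (1,3):
1 0 1 0
1 1 1 0
1 0 1 1
1 1 1 1

After press 2 at (3,0):
1 0 1 0
1 1 1 0
0 0 1 1
0 0 1 1

After press 3 at (0,1):
0 1 0 0
1 0 1 0
0 0 1 1
0 0 1 1

After press 4 at (1,0):
1 1 0 0
0 1 1 0
1 0 1 1
0 0 1 1

After press 5 at (2,2):
1 1 0 0
0 1 0 0
1 1 0 0
0 0 0 1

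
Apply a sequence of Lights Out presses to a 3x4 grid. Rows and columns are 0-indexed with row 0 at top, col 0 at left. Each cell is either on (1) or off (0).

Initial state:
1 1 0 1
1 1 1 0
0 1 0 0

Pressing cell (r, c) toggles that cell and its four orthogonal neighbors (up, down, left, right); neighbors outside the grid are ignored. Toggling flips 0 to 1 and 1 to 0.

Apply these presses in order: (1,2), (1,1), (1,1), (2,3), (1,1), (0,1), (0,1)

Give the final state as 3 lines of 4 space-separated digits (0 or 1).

Answer: 1 0 1 1
0 1 1 0
0 0 0 1

Derivation:
After press 1 at (1,2):
1 1 1 1
1 0 0 1
0 1 1 0

After press 2 at (1,1):
1 0 1 1
0 1 1 1
0 0 1 0

After press 3 at (1,1):
1 1 1 1
1 0 0 1
0 1 1 0

After press 4 at (2,3):
1 1 1 1
1 0 0 0
0 1 0 1

After press 5 at (1,1):
1 0 1 1
0 1 1 0
0 0 0 1

After press 6 at (0,1):
0 1 0 1
0 0 1 0
0 0 0 1

After press 7 at (0,1):
1 0 1 1
0 1 1 0
0 0 0 1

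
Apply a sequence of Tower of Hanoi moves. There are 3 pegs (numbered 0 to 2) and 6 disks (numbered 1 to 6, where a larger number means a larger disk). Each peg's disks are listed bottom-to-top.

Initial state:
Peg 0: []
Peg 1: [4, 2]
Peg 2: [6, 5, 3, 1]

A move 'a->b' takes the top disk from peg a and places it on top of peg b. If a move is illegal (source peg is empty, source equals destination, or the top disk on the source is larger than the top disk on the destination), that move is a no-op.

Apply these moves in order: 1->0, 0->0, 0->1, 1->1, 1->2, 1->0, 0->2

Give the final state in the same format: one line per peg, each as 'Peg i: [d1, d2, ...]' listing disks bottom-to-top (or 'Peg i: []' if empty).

After move 1 (1->0):
Peg 0: [2]
Peg 1: [4]
Peg 2: [6, 5, 3, 1]

After move 2 (0->0):
Peg 0: [2]
Peg 1: [4]
Peg 2: [6, 5, 3, 1]

After move 3 (0->1):
Peg 0: []
Peg 1: [4, 2]
Peg 2: [6, 5, 3, 1]

After move 4 (1->1):
Peg 0: []
Peg 1: [4, 2]
Peg 2: [6, 5, 3, 1]

After move 5 (1->2):
Peg 0: []
Peg 1: [4, 2]
Peg 2: [6, 5, 3, 1]

After move 6 (1->0):
Peg 0: [2]
Peg 1: [4]
Peg 2: [6, 5, 3, 1]

After move 7 (0->2):
Peg 0: [2]
Peg 1: [4]
Peg 2: [6, 5, 3, 1]

Answer: Peg 0: [2]
Peg 1: [4]
Peg 2: [6, 5, 3, 1]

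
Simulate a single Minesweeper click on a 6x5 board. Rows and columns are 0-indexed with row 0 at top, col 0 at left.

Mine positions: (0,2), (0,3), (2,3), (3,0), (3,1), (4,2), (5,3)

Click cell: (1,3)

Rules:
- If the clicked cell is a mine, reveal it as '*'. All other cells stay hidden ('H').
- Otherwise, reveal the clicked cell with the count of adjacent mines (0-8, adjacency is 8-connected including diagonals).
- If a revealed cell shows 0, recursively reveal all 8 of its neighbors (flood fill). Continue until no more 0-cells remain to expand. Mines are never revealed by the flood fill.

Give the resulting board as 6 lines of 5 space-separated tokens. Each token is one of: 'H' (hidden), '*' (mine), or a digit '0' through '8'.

H H H H H
H H H 3 H
H H H H H
H H H H H
H H H H H
H H H H H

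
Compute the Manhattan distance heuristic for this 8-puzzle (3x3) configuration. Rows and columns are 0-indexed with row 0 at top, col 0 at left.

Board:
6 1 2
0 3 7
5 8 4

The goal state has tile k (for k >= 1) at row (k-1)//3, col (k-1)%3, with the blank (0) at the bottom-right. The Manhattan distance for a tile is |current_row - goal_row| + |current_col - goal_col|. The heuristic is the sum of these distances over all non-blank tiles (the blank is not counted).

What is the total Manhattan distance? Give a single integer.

Answer: 15

Derivation:
Tile 6: (0,0)->(1,2) = 3
Tile 1: (0,1)->(0,0) = 1
Tile 2: (0,2)->(0,1) = 1
Tile 3: (1,1)->(0,2) = 2
Tile 7: (1,2)->(2,0) = 3
Tile 5: (2,0)->(1,1) = 2
Tile 8: (2,1)->(2,1) = 0
Tile 4: (2,2)->(1,0) = 3
Sum: 3 + 1 + 1 + 2 + 3 + 2 + 0 + 3 = 15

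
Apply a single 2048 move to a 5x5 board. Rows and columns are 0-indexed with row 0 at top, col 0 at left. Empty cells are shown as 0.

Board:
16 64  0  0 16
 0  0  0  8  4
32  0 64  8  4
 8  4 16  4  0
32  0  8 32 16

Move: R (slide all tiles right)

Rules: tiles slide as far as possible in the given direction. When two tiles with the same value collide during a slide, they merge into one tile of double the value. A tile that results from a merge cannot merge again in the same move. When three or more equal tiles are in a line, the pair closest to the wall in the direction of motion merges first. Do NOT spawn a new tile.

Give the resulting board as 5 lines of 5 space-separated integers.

Answer:  0  0 16 64 16
 0  0  0  8  4
 0 32 64  8  4
 0  8  4 16  4
 0 32  8 32 16

Derivation:
Slide right:
row 0: [16, 64, 0, 0, 16] -> [0, 0, 16, 64, 16]
row 1: [0, 0, 0, 8, 4] -> [0, 0, 0, 8, 4]
row 2: [32, 0, 64, 8, 4] -> [0, 32, 64, 8, 4]
row 3: [8, 4, 16, 4, 0] -> [0, 8, 4, 16, 4]
row 4: [32, 0, 8, 32, 16] -> [0, 32, 8, 32, 16]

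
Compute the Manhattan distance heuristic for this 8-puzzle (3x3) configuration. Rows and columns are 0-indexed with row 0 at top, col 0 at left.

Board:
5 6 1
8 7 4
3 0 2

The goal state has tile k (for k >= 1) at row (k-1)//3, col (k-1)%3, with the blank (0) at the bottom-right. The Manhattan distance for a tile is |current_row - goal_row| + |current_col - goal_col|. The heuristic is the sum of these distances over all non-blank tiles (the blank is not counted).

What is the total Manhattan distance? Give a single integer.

Answer: 19

Derivation:
Tile 5: at (0,0), goal (1,1), distance |0-1|+|0-1| = 2
Tile 6: at (0,1), goal (1,2), distance |0-1|+|1-2| = 2
Tile 1: at (0,2), goal (0,0), distance |0-0|+|2-0| = 2
Tile 8: at (1,0), goal (2,1), distance |1-2|+|0-1| = 2
Tile 7: at (1,1), goal (2,0), distance |1-2|+|1-0| = 2
Tile 4: at (1,2), goal (1,0), distance |1-1|+|2-0| = 2
Tile 3: at (2,0), goal (0,2), distance |2-0|+|0-2| = 4
Tile 2: at (2,2), goal (0,1), distance |2-0|+|2-1| = 3
Sum: 2 + 2 + 2 + 2 + 2 + 2 + 4 + 3 = 19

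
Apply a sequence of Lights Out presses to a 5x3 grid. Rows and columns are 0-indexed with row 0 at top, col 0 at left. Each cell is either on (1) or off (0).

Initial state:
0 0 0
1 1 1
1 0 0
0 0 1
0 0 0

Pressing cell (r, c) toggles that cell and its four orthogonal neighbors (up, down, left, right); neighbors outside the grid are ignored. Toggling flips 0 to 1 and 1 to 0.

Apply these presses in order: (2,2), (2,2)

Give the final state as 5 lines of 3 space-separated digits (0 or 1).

After press 1 at (2,2):
0 0 0
1 1 0
1 1 1
0 0 0
0 0 0

After press 2 at (2,2):
0 0 0
1 1 1
1 0 0
0 0 1
0 0 0

Answer: 0 0 0
1 1 1
1 0 0
0 0 1
0 0 0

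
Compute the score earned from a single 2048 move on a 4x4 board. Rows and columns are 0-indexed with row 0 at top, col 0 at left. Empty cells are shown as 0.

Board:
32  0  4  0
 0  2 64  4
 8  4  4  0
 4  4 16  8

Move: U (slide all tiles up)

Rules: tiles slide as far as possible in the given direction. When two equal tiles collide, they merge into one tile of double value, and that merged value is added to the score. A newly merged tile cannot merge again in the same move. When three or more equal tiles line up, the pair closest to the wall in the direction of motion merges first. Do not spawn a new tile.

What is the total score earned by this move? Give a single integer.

Slide up:
col 0: [32, 0, 8, 4] -> [32, 8, 4, 0]  score +0 (running 0)
col 1: [0, 2, 4, 4] -> [2, 8, 0, 0]  score +8 (running 8)
col 2: [4, 64, 4, 16] -> [4, 64, 4, 16]  score +0 (running 8)
col 3: [0, 4, 0, 8] -> [4, 8, 0, 0]  score +0 (running 8)
Board after move:
32  2  4  4
 8  8 64  8
 4  0  4  0
 0  0 16  0

Answer: 8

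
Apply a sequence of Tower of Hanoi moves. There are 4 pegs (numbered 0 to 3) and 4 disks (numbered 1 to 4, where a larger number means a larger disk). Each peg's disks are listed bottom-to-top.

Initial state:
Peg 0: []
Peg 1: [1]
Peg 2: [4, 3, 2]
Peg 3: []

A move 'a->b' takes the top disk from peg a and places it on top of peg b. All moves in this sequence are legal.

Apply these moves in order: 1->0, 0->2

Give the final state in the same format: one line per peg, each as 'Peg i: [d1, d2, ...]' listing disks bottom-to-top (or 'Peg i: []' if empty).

After move 1 (1->0):
Peg 0: [1]
Peg 1: []
Peg 2: [4, 3, 2]
Peg 3: []

After move 2 (0->2):
Peg 0: []
Peg 1: []
Peg 2: [4, 3, 2, 1]
Peg 3: []

Answer: Peg 0: []
Peg 1: []
Peg 2: [4, 3, 2, 1]
Peg 3: []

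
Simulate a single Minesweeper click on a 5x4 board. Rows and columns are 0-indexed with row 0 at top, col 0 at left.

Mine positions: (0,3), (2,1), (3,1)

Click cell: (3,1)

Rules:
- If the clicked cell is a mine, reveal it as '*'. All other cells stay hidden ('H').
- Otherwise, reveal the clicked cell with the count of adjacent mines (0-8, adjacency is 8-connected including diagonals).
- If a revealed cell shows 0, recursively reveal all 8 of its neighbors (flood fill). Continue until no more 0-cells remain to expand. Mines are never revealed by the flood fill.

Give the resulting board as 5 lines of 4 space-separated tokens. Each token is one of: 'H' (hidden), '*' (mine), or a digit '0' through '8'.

H H H H
H H H H
H H H H
H * H H
H H H H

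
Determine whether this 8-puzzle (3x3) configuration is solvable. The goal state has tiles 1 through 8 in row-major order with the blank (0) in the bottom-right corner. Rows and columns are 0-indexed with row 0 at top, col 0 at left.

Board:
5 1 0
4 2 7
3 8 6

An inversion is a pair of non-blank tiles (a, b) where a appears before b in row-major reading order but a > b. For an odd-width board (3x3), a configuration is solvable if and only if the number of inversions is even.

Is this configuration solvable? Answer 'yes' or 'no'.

Inversions (pairs i<j in row-major order where tile[i] > tile[j] > 0): 9
9 is odd, so the puzzle is not solvable.

Answer: no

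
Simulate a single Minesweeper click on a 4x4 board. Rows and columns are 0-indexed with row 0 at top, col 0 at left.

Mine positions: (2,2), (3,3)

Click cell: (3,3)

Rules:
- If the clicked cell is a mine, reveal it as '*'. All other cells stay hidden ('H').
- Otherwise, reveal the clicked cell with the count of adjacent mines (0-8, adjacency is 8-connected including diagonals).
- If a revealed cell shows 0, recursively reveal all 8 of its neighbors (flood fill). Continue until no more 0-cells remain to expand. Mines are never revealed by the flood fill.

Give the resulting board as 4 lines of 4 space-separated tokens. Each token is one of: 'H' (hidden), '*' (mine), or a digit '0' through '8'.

H H H H
H H H H
H H H H
H H H *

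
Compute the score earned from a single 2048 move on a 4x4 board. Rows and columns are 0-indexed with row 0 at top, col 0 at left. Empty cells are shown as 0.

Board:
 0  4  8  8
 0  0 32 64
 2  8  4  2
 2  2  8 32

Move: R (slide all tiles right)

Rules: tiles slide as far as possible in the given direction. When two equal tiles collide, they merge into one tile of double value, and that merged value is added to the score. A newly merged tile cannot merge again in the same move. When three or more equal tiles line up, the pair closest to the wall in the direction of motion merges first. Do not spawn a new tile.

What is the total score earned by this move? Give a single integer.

Slide right:
row 0: [0, 4, 8, 8] -> [0, 0, 4, 16]  score +16 (running 16)
row 1: [0, 0, 32, 64] -> [0, 0, 32, 64]  score +0 (running 16)
row 2: [2, 8, 4, 2] -> [2, 8, 4, 2]  score +0 (running 16)
row 3: [2, 2, 8, 32] -> [0, 4, 8, 32]  score +4 (running 20)
Board after move:
 0  0  4 16
 0  0 32 64
 2  8  4  2
 0  4  8 32

Answer: 20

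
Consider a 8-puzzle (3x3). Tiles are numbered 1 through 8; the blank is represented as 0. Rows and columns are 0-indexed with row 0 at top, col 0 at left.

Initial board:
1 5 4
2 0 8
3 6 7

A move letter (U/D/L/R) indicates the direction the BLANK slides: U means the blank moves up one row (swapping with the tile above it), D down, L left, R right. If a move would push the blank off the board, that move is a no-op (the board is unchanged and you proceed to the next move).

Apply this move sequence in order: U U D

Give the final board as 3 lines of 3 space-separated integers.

After move 1 (U):
1 0 4
2 5 8
3 6 7

After move 2 (U):
1 0 4
2 5 8
3 6 7

After move 3 (D):
1 5 4
2 0 8
3 6 7

Answer: 1 5 4
2 0 8
3 6 7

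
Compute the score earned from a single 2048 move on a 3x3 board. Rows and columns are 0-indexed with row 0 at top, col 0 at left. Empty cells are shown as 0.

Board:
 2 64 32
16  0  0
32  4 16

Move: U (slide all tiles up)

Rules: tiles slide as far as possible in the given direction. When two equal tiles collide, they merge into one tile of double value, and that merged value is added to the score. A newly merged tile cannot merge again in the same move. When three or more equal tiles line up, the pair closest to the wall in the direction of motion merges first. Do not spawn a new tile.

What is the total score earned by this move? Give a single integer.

Slide up:
col 0: [2, 16, 32] -> [2, 16, 32]  score +0 (running 0)
col 1: [64, 0, 4] -> [64, 4, 0]  score +0 (running 0)
col 2: [32, 0, 16] -> [32, 16, 0]  score +0 (running 0)
Board after move:
 2 64 32
16  4 16
32  0  0

Answer: 0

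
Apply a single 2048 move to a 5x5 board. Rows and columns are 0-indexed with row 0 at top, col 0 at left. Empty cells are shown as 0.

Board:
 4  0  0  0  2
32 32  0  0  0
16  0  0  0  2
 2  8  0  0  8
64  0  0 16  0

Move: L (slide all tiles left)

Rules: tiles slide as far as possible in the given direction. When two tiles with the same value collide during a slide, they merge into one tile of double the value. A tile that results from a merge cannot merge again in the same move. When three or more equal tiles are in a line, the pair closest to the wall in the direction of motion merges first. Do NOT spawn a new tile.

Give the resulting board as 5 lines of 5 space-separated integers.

Slide left:
row 0: [4, 0, 0, 0, 2] -> [4, 2, 0, 0, 0]
row 1: [32, 32, 0, 0, 0] -> [64, 0, 0, 0, 0]
row 2: [16, 0, 0, 0, 2] -> [16, 2, 0, 0, 0]
row 3: [2, 8, 0, 0, 8] -> [2, 16, 0, 0, 0]
row 4: [64, 0, 0, 16, 0] -> [64, 16, 0, 0, 0]

Answer:  4  2  0  0  0
64  0  0  0  0
16  2  0  0  0
 2 16  0  0  0
64 16  0  0  0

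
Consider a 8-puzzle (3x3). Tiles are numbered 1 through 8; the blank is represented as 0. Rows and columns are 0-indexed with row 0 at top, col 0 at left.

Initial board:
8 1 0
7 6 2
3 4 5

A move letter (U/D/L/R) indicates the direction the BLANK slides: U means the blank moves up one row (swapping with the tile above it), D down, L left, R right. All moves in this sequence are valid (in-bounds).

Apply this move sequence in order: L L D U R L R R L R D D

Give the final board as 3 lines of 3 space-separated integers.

Answer: 8 1 2
7 6 5
3 4 0

Derivation:
After move 1 (L):
8 0 1
7 6 2
3 4 5

After move 2 (L):
0 8 1
7 6 2
3 4 5

After move 3 (D):
7 8 1
0 6 2
3 4 5

After move 4 (U):
0 8 1
7 6 2
3 4 5

After move 5 (R):
8 0 1
7 6 2
3 4 5

After move 6 (L):
0 8 1
7 6 2
3 4 5

After move 7 (R):
8 0 1
7 6 2
3 4 5

After move 8 (R):
8 1 0
7 6 2
3 4 5

After move 9 (L):
8 0 1
7 6 2
3 4 5

After move 10 (R):
8 1 0
7 6 2
3 4 5

After move 11 (D):
8 1 2
7 6 0
3 4 5

After move 12 (D):
8 1 2
7 6 5
3 4 0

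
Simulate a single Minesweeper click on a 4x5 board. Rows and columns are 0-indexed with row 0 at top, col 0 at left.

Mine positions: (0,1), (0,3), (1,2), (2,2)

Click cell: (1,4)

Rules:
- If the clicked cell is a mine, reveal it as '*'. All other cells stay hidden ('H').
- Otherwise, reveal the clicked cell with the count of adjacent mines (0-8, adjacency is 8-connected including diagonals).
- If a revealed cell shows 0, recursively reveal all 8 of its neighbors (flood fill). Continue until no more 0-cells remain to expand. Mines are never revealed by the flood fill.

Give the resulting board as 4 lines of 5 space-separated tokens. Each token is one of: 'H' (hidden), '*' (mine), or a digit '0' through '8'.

H H H H H
H H H H 1
H H H H H
H H H H H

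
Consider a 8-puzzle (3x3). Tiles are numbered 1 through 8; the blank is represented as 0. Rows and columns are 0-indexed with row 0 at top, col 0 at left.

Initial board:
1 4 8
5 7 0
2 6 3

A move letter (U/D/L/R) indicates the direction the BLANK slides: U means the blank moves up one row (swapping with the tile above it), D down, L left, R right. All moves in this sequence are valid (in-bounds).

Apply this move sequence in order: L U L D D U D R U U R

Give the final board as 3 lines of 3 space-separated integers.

Answer: 5 8 0
2 1 7
6 4 3

Derivation:
After move 1 (L):
1 4 8
5 0 7
2 6 3

After move 2 (U):
1 0 8
5 4 7
2 6 3

After move 3 (L):
0 1 8
5 4 7
2 6 3

After move 4 (D):
5 1 8
0 4 7
2 6 3

After move 5 (D):
5 1 8
2 4 7
0 6 3

After move 6 (U):
5 1 8
0 4 7
2 6 3

After move 7 (D):
5 1 8
2 4 7
0 6 3

After move 8 (R):
5 1 8
2 4 7
6 0 3

After move 9 (U):
5 1 8
2 0 7
6 4 3

After move 10 (U):
5 0 8
2 1 7
6 4 3

After move 11 (R):
5 8 0
2 1 7
6 4 3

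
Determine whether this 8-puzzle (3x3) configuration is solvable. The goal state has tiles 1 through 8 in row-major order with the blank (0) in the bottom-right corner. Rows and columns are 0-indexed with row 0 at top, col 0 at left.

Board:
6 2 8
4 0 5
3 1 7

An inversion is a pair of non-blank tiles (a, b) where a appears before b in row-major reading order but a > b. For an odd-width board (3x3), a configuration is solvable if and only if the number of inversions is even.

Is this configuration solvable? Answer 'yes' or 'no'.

Inversions (pairs i<j in row-major order where tile[i] > tile[j] > 0): 16
16 is even, so the puzzle is solvable.

Answer: yes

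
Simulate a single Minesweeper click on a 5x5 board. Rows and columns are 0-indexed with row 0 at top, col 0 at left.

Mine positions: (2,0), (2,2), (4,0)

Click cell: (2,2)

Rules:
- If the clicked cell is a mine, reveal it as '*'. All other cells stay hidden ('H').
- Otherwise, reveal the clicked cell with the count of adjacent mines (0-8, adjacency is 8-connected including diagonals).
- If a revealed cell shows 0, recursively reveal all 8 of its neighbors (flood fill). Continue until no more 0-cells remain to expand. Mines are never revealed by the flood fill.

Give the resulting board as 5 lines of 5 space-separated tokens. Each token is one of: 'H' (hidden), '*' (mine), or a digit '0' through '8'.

H H H H H
H H H H H
H H * H H
H H H H H
H H H H H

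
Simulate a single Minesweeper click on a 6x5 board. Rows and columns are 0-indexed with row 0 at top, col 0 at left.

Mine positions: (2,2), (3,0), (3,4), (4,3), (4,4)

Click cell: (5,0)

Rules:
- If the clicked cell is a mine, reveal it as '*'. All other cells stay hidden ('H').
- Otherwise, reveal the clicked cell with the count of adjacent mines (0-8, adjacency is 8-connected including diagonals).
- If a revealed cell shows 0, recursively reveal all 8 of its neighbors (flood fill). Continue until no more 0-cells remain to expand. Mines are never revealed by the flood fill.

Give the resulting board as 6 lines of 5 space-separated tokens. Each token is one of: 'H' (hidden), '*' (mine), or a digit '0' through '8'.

H H H H H
H H H H H
H H H H H
H H H H H
1 1 1 H H
0 0 1 H H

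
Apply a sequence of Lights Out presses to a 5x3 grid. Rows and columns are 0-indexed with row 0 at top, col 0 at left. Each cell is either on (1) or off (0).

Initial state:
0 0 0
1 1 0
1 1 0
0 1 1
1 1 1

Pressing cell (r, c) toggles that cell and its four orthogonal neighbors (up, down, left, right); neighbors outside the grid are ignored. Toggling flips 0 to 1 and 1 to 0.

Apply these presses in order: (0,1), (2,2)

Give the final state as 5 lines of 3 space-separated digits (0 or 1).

After press 1 at (0,1):
1 1 1
1 0 0
1 1 0
0 1 1
1 1 1

After press 2 at (2,2):
1 1 1
1 0 1
1 0 1
0 1 0
1 1 1

Answer: 1 1 1
1 0 1
1 0 1
0 1 0
1 1 1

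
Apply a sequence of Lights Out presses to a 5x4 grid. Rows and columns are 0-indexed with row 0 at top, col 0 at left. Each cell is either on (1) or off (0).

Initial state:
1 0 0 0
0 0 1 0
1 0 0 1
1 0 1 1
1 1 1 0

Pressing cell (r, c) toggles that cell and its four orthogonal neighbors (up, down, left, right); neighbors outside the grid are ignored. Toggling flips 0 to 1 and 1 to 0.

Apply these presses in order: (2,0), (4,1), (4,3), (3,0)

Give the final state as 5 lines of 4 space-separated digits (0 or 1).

After press 1 at (2,0):
1 0 0 0
1 0 1 0
0 1 0 1
0 0 1 1
1 1 1 0

After press 2 at (4,1):
1 0 0 0
1 0 1 0
0 1 0 1
0 1 1 1
0 0 0 0

After press 3 at (4,3):
1 0 0 0
1 0 1 0
0 1 0 1
0 1 1 0
0 0 1 1

After press 4 at (3,0):
1 0 0 0
1 0 1 0
1 1 0 1
1 0 1 0
1 0 1 1

Answer: 1 0 0 0
1 0 1 0
1 1 0 1
1 0 1 0
1 0 1 1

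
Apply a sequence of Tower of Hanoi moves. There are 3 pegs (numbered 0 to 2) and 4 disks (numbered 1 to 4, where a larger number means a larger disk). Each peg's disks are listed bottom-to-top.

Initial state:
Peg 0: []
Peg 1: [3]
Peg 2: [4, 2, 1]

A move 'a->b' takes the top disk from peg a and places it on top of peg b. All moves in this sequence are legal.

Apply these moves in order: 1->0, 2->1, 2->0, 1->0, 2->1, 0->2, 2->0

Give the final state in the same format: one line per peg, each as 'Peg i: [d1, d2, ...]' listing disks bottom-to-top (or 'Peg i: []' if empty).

Answer: Peg 0: [3, 2, 1]
Peg 1: [4]
Peg 2: []

Derivation:
After move 1 (1->0):
Peg 0: [3]
Peg 1: []
Peg 2: [4, 2, 1]

After move 2 (2->1):
Peg 0: [3]
Peg 1: [1]
Peg 2: [4, 2]

After move 3 (2->0):
Peg 0: [3, 2]
Peg 1: [1]
Peg 2: [4]

After move 4 (1->0):
Peg 0: [3, 2, 1]
Peg 1: []
Peg 2: [4]

After move 5 (2->1):
Peg 0: [3, 2, 1]
Peg 1: [4]
Peg 2: []

After move 6 (0->2):
Peg 0: [3, 2]
Peg 1: [4]
Peg 2: [1]

After move 7 (2->0):
Peg 0: [3, 2, 1]
Peg 1: [4]
Peg 2: []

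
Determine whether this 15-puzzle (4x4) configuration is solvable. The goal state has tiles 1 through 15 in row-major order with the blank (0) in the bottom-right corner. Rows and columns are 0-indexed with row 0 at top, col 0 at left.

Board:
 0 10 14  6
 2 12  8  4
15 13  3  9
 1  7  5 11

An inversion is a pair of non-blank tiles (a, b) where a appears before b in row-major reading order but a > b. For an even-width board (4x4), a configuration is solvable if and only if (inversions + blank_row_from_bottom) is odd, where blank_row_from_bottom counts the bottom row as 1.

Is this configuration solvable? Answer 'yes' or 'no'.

Answer: no

Derivation:
Inversions: 60
Blank is in row 0 (0-indexed from top), which is row 4 counting from the bottom (bottom = 1).
60 + 4 = 64, which is even, so the puzzle is not solvable.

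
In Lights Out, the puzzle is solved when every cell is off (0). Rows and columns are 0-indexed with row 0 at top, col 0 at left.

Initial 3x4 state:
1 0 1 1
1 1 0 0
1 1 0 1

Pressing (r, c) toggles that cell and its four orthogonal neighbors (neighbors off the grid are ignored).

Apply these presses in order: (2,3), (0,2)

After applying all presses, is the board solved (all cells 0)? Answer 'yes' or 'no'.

Answer: no

Derivation:
After press 1 at (2,3):
1 0 1 1
1 1 0 1
1 1 1 0

After press 2 at (0,2):
1 1 0 0
1 1 1 1
1 1 1 0

Lights still on: 9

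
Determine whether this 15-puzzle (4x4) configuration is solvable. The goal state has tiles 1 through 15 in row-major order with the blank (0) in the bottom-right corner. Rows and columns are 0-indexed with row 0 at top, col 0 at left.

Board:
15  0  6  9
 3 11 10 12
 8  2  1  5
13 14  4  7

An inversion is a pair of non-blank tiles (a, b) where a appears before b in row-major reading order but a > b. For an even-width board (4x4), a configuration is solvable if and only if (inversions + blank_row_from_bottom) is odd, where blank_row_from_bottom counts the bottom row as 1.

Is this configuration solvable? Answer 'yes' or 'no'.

Inversions: 58
Blank is in row 0 (0-indexed from top), which is row 4 counting from the bottom (bottom = 1).
58 + 4 = 62, which is even, so the puzzle is not solvable.

Answer: no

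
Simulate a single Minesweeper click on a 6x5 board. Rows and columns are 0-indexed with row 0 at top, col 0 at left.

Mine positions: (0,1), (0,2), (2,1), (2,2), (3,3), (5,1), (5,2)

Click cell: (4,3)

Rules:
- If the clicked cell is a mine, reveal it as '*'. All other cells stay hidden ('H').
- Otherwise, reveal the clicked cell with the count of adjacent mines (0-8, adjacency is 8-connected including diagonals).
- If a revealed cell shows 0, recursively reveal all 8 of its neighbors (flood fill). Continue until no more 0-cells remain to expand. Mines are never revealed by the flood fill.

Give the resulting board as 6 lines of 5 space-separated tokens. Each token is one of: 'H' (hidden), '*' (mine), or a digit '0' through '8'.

H H H H H
H H H H H
H H H H H
H H H H H
H H H 2 H
H H H H H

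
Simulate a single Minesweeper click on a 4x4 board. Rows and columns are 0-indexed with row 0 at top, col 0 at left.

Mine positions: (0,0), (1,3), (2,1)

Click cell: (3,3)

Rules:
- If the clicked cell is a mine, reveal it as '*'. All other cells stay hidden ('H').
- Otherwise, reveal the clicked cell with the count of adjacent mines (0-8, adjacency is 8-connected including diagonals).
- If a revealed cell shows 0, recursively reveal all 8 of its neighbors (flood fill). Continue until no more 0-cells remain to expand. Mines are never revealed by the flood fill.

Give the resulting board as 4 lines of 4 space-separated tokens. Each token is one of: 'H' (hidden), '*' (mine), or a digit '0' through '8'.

H H H H
H H H H
H H 2 1
H H 1 0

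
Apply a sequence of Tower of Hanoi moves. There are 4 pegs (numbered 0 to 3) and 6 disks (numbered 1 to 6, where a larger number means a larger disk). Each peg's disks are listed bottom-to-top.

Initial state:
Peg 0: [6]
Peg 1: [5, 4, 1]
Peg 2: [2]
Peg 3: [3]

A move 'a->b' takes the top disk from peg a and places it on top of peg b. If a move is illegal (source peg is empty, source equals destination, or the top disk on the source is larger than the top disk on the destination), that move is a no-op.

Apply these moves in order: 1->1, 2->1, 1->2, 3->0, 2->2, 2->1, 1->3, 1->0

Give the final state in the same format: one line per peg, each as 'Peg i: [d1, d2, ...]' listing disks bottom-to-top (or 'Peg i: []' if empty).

After move 1 (1->1):
Peg 0: [6]
Peg 1: [5, 4, 1]
Peg 2: [2]
Peg 3: [3]

After move 2 (2->1):
Peg 0: [6]
Peg 1: [5, 4, 1]
Peg 2: [2]
Peg 3: [3]

After move 3 (1->2):
Peg 0: [6]
Peg 1: [5, 4]
Peg 2: [2, 1]
Peg 3: [3]

After move 4 (3->0):
Peg 0: [6, 3]
Peg 1: [5, 4]
Peg 2: [2, 1]
Peg 3: []

After move 5 (2->2):
Peg 0: [6, 3]
Peg 1: [5, 4]
Peg 2: [2, 1]
Peg 3: []

After move 6 (2->1):
Peg 0: [6, 3]
Peg 1: [5, 4, 1]
Peg 2: [2]
Peg 3: []

After move 7 (1->3):
Peg 0: [6, 3]
Peg 1: [5, 4]
Peg 2: [2]
Peg 3: [1]

After move 8 (1->0):
Peg 0: [6, 3]
Peg 1: [5, 4]
Peg 2: [2]
Peg 3: [1]

Answer: Peg 0: [6, 3]
Peg 1: [5, 4]
Peg 2: [2]
Peg 3: [1]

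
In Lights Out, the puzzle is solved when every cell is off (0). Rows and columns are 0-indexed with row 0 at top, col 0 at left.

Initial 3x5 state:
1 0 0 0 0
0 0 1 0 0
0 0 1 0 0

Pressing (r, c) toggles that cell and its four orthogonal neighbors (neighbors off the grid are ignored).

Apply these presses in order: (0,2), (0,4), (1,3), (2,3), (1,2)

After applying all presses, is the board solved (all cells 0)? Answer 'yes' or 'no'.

After press 1 at (0,2):
1 1 1 1 0
0 0 0 0 0
0 0 1 0 0

After press 2 at (0,4):
1 1 1 0 1
0 0 0 0 1
0 0 1 0 0

After press 3 at (1,3):
1 1 1 1 1
0 0 1 1 0
0 0 1 1 0

After press 4 at (2,3):
1 1 1 1 1
0 0 1 0 0
0 0 0 0 1

After press 5 at (1,2):
1 1 0 1 1
0 1 0 1 0
0 0 1 0 1

Lights still on: 8

Answer: no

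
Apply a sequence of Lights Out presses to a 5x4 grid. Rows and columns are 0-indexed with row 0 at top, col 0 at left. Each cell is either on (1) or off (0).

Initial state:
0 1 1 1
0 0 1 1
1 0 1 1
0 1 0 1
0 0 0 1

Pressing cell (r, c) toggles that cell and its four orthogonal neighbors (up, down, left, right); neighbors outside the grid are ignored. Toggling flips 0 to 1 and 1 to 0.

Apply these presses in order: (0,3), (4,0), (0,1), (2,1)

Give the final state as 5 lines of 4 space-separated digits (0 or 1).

Answer: 1 0 1 0
0 0 1 0
0 1 0 1
1 0 0 1
1 1 0 1

Derivation:
After press 1 at (0,3):
0 1 0 0
0 0 1 0
1 0 1 1
0 1 0 1
0 0 0 1

After press 2 at (4,0):
0 1 0 0
0 0 1 0
1 0 1 1
1 1 0 1
1 1 0 1

After press 3 at (0,1):
1 0 1 0
0 1 1 0
1 0 1 1
1 1 0 1
1 1 0 1

After press 4 at (2,1):
1 0 1 0
0 0 1 0
0 1 0 1
1 0 0 1
1 1 0 1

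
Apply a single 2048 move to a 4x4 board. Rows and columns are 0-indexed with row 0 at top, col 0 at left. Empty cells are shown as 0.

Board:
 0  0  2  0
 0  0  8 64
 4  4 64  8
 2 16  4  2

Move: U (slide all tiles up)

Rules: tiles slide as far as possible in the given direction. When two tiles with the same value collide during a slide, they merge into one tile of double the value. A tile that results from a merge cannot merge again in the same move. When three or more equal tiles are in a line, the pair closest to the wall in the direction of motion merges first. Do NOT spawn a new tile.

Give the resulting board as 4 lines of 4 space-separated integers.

Answer:  4  4  2 64
 2 16  8  8
 0  0 64  2
 0  0  4  0

Derivation:
Slide up:
col 0: [0, 0, 4, 2] -> [4, 2, 0, 0]
col 1: [0, 0, 4, 16] -> [4, 16, 0, 0]
col 2: [2, 8, 64, 4] -> [2, 8, 64, 4]
col 3: [0, 64, 8, 2] -> [64, 8, 2, 0]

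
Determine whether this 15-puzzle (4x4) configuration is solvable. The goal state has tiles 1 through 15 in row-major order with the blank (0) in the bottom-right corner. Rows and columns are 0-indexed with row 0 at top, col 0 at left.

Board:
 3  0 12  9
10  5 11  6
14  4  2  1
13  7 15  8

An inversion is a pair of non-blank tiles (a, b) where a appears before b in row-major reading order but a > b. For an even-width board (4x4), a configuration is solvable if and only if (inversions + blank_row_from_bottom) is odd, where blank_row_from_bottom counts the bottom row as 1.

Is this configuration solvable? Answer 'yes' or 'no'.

Answer: no

Derivation:
Inversions: 50
Blank is in row 0 (0-indexed from top), which is row 4 counting from the bottom (bottom = 1).
50 + 4 = 54, which is even, so the puzzle is not solvable.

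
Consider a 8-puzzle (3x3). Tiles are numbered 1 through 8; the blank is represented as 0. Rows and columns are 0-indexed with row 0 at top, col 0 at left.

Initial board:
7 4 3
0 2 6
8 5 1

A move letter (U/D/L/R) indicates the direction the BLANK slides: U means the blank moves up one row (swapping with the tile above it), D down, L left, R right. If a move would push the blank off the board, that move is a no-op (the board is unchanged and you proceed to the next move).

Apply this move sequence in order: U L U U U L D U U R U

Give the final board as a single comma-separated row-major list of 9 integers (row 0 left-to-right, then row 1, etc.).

After move 1 (U):
0 4 3
7 2 6
8 5 1

After move 2 (L):
0 4 3
7 2 6
8 5 1

After move 3 (U):
0 4 3
7 2 6
8 5 1

After move 4 (U):
0 4 3
7 2 6
8 5 1

After move 5 (U):
0 4 3
7 2 6
8 5 1

After move 6 (L):
0 4 3
7 2 6
8 5 1

After move 7 (D):
7 4 3
0 2 6
8 5 1

After move 8 (U):
0 4 3
7 2 6
8 5 1

After move 9 (U):
0 4 3
7 2 6
8 5 1

After move 10 (R):
4 0 3
7 2 6
8 5 1

After move 11 (U):
4 0 3
7 2 6
8 5 1

Answer: 4, 0, 3, 7, 2, 6, 8, 5, 1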